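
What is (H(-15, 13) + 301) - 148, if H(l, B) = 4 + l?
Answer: 142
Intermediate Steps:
(H(-15, 13) + 301) - 148 = ((4 - 15) + 301) - 148 = (-11 + 301) - 148 = 290 - 148 = 142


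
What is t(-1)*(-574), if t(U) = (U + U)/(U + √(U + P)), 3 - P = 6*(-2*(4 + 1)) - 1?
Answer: 574/31 + 1722*√7/31 ≈ 165.48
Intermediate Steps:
P = 64 (P = 3 - (6*(-2*(4 + 1)) - 1) = 3 - (6*(-2*5) - 1) = 3 - (6*(-10) - 1) = 3 - (-60 - 1) = 3 - 1*(-61) = 3 + 61 = 64)
t(U) = 2*U/(U + √(64 + U)) (t(U) = (U + U)/(U + √(U + 64)) = (2*U)/(U + √(64 + U)) = 2*U/(U + √(64 + U)))
t(-1)*(-574) = (2*(-1)/(-1 + √(64 - 1)))*(-574) = (2*(-1)/(-1 + √63))*(-574) = (2*(-1)/(-1 + 3*√7))*(-574) = -2/(-1 + 3*√7)*(-574) = 1148/(-1 + 3*√7)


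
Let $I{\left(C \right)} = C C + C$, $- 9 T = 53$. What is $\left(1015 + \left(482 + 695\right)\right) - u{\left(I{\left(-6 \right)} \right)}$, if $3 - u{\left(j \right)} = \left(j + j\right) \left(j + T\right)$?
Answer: $\frac{10907}{3} \approx 3635.7$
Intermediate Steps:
$T = - \frac{53}{9}$ ($T = \left(- \frac{1}{9}\right) 53 = - \frac{53}{9} \approx -5.8889$)
$I{\left(C \right)} = C + C^{2}$ ($I{\left(C \right)} = C^{2} + C = C + C^{2}$)
$u{\left(j \right)} = 3 - 2 j \left(- \frac{53}{9} + j\right)$ ($u{\left(j \right)} = 3 - \left(j + j\right) \left(j - \frac{53}{9}\right) = 3 - 2 j \left(- \frac{53}{9} + j\right)$)
$\left(1015 + \left(482 + 695\right)\right) - u{\left(I{\left(-6 \right)} \right)} = \left(1015 + \left(482 + 695\right)\right) - \left(3 - 2 \left(- 6 \left(1 - 6\right)\right)^{2} + \frac{106 \left(- 6 \left(1 - 6\right)\right)}{9}\right) = \left(1015 + 1177\right) - \left(3 - 2 \left(\left(-6\right) \left(-5\right)\right)^{2} + \frac{106 \left(\left(-6\right) \left(-5\right)\right)}{9}\right) = 2192 - \left(3 - 2 \cdot 30^{2} + \frac{106}{9} \cdot 30\right) = 2192 - \left(3 - 1800 + \frac{1060}{3}\right) = 2192 - - \frac{4331}{3} = 2192 + \frac{4331}{3} = \frac{10907}{3}$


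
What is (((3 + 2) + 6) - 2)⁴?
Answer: 6561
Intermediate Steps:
(((3 + 2) + 6) - 2)⁴ = ((5 + 6) - 2)⁴ = (11 - 2)⁴ = 9⁴ = 6561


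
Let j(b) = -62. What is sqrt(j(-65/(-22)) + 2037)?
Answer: 5*sqrt(79) ≈ 44.441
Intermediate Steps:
sqrt(j(-65/(-22)) + 2037) = sqrt(-62 + 2037) = sqrt(1975) = 5*sqrt(79)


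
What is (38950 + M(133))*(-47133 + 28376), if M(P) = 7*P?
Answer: -748047917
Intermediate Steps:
(38950 + M(133))*(-47133 + 28376) = (38950 + 7*133)*(-47133 + 28376) = (38950 + 931)*(-18757) = 39881*(-18757) = -748047917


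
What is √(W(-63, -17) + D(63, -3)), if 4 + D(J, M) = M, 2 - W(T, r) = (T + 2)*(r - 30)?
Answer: 2*I*√718 ≈ 53.591*I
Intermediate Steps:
W(T, r) = 2 - (-30 + r)*(2 + T) (W(T, r) = 2 - (T + 2)*(r - 30) = 2 - (2 + T)*(-30 + r) = 2 - (-30 + r)*(2 + T))
D(J, M) = -4 + M
√(W(-63, -17) + D(63, -3)) = √((62 - 2*(-17) + 30*(-63) - 1*(-63)*(-17)) + (-4 - 3)) = √((62 + 34 - 1890 - 1071) - 7) = √(-2865 - 7) = √(-2872) = 2*I*√718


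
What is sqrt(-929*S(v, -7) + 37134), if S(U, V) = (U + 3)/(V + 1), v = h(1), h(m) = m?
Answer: 2*sqrt(84945)/3 ≈ 194.30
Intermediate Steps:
v = 1
S(U, V) = (3 + U)/(1 + V)
sqrt(-929*S(v, -7) + 37134) = sqrt(-929*(3 + 1)/(1 - 7) + 37134) = sqrt(-929*4/(-6) + 37134) = sqrt(-(-929)*4/6 + 37134) = sqrt(-929*(-2/3) + 37134) = sqrt(1858/3 + 37134) = sqrt(113260/3) = 2*sqrt(84945)/3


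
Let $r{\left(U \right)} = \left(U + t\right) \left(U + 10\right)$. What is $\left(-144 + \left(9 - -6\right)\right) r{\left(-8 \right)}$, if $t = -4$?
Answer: $3096$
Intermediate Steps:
$r{\left(U \right)} = \left(-4 + U\right) \left(10 + U\right)$ ($r{\left(U \right)} = \left(U - 4\right) \left(U + 10\right) = \left(-4 + U\right) \left(10 + U\right)$)
$\left(-144 + \left(9 - -6\right)\right) r{\left(-8 \right)} = \left(-144 + \left(9 - -6\right)\right) \left(-40 + \left(-8\right)^{2} + 6 \left(-8\right)\right) = \left(-144 + \left(9 + 6\right)\right) \left(-40 + 64 - 48\right) = \left(-144 + 15\right) \left(-24\right) = \left(-129\right) \left(-24\right) = 3096$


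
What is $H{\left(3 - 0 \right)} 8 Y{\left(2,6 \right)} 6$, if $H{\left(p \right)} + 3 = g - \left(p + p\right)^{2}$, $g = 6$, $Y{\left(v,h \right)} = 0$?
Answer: $0$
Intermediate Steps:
$H{\left(p \right)} = 3 - 4 p^{2}$ ($H{\left(p \right)} = -3 - \left(-6 + \left(p + p\right)^{2}\right) = -3 - \left(-6 + \left(2 p\right)^{2}\right) = -3 - \left(-6 + 4 p^{2}\right) = 3 - 4 p^{2}$)
$H{\left(3 - 0 \right)} 8 Y{\left(2,6 \right)} 6 = \left(3 - 4 \left(3 - 0\right)^{2}\right) 8 \cdot 0 \cdot 6 = \left(3 - 4 \left(3 + 0\right)^{2}\right) 8 \cdot 0 = \left(3 - 4 \cdot 3^{2}\right) 8 \cdot 0 = \left(3 - 36\right) 8 \cdot 0 = \left(-33\right) 8 \cdot 0 = \left(-264\right) 0 = 0$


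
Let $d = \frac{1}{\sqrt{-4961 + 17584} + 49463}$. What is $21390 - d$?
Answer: $\frac{52332255157477}{2446575746} + \frac{\sqrt{12623}}{2446575746} \approx 21390.0$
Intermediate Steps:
$d = \frac{1}{49463 + \sqrt{12623}}$ ($d = \frac{1}{\sqrt{12623} + 49463} = \frac{1}{49463 + \sqrt{12623}} \approx 2.0171 \cdot 10^{-5}$)
$21390 - d = 21390 - \left(\frac{49463}{2446575746} - \frac{\sqrt{12623}}{2446575746}\right) = \frac{52332255157477}{2446575746} + \frac{\sqrt{12623}}{2446575746}$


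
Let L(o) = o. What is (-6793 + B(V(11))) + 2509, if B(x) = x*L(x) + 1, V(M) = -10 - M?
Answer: -3842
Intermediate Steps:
B(x) = 1 + x**2 (B(x) = x*x + 1 = x**2 + 1 = 1 + x**2)
(-6793 + B(V(11))) + 2509 = (-6793 + (1 + (-10 - 1*11)**2)) + 2509 = (-6793 + (1 + (-10 - 11)**2)) + 2509 = (-6793 + (1 + (-21)**2)) + 2509 = (-6793 + (1 + 441)) + 2509 = (-6793 + 442) + 2509 = -6351 + 2509 = -3842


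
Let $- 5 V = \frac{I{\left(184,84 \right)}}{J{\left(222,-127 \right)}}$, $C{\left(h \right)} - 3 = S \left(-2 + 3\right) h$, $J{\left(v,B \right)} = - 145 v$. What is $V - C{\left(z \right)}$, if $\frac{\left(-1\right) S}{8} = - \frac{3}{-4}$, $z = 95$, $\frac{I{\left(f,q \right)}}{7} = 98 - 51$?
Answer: $\frac{91258979}{160950} \approx 567.0$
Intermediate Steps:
$I{\left(f,q \right)} = 329$ ($I{\left(f,q \right)} = 7 \left(98 - 51\right) = 7 \cdot 47 = 329$)
$S = -6$ ($S = - 8 \left(- \frac{3}{-4}\right) = - 8 \left(\left(-3\right) \left(- \frac{1}{4}\right)\right) = \left(-8\right) \frac{3}{4} = -6$)
$C{\left(h \right)} = 3 - 6 h$ ($C{\left(h \right)} = 3 + - 6 \left(-2 + 3\right) h = 3 + \left(-6\right) 1 h = 3 - 6 h$)
$V = \frac{329}{160950}$ ($V = - \frac{329 \frac{1}{\left(-145\right) 222}}{5} = - \frac{329 \frac{1}{-32190}}{5} = - \frac{329 \left(- \frac{1}{32190}\right)}{5} = \left(- \frac{1}{5}\right) \left(- \frac{329}{32190}\right) = \frac{329}{160950} \approx 0.0020441$)
$V - C{\left(z \right)} = \frac{329}{160950} - \left(3 - 570\right) = \frac{329}{160950} - -567 = \frac{329}{160950} + 567 = \frac{91258979}{160950}$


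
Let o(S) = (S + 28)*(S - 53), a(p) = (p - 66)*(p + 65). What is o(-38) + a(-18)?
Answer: -3038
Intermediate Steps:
a(p) = (-66 + p)*(65 + p)
o(S) = (-53 + S)*(28 + S) (o(S) = (28 + S)*(-53 + S) = (-53 + S)*(28 + S))
o(-38) + a(-18) = (-1484 + (-38)² - 25*(-38)) + (-4290 + (-18)² - 1*(-18)) = (-1484 + 1444 + 950) + (-4290 + 324 + 18) = 910 - 3948 = -3038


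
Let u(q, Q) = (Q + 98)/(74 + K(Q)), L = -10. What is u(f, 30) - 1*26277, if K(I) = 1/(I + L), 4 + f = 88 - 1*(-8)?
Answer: -38913677/1481 ≈ -26275.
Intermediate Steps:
f = 92 (f = -4 + (88 - 1*(-8)) = -4 + (88 + 8) = -4 + 96 = 92)
K(I) = 1/(-10 + I) (K(I) = 1/(I - 10) = 1/(-10 + I))
u(q, Q) = (98 + Q)/(74 + 1/(-10 + Q)) (u(q, Q) = (Q + 98)/(74 + 1/(-10 + Q)) = (98 + Q)/(74 + 1/(-10 + Q)))
u(f, 30) - 1*26277 = (-10 + 30)*(98 + 30)/(-739 + 74*30) - 1*26277 = 20*128/(-739 + 2220) - 26277 = 20*128/1481 - 26277 = (1/1481)*20*128 - 26277 = 2560/1481 - 26277 = -38913677/1481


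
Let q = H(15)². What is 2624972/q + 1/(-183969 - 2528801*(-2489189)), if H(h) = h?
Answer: 3545075738308686277/303866875958850 ≈ 11667.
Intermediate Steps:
q = 225 (q = 15² = 225)
2624972/q + 1/(-183969 - 2528801*(-2489189)) = 2624972/225 + 1/(-183969 - 2528801*(-2489189)) = 2624972*(1/225) - 1/2489189/(-2712770) = 2624972/225 - 1/2712770*(-1/2489189) = 2624972/225 + 1/6752597243530 = 3545075738308686277/303866875958850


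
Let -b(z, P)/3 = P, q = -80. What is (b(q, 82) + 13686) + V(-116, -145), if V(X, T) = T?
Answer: 13295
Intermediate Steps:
b(z, P) = -3*P
(b(q, 82) + 13686) + V(-116, -145) = (-3*82 + 13686) - 145 = (-246 + 13686) - 145 = 13440 - 145 = 13295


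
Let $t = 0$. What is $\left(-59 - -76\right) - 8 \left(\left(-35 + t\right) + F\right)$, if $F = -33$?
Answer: $561$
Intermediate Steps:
$\left(-59 - -76\right) - 8 \left(\left(-35 + t\right) + F\right) = \left(-59 - -76\right) - 8 \left(\left(-35 + 0\right) - 33\right) = \left(-59 + 76\right) - 8 \left(-35 - 33\right) = 17 - -544 = 17 + 544 = 561$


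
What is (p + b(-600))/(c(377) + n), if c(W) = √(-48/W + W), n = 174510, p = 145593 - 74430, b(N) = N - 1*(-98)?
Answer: 4648806268470/11481059875619 - 70661*√53564537/11481059875619 ≈ 0.40487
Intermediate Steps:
b(N) = 98 + N (b(N) = N + 98 = 98 + N)
p = 71163
c(W) = √(W - 48/W)
(p + b(-600))/(c(377) + n) = (71163 + (98 - 600))/(√(377 - 48/377) + 174510) = (71163 - 502)/(√(377 - 48*1/377) + 174510) = 70661/(√(377 - 48/377) + 174510) = 70661/(√(142081/377) + 174510) = 70661/(√53564537/377 + 174510) = 70661/(174510 + √53564537/377)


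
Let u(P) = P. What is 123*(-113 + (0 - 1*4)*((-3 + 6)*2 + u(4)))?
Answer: -18819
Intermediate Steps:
123*(-113 + (0 - 1*4)*((-3 + 6)*2 + u(4))) = 123*(-113 + (0 - 1*4)*((-3 + 6)*2 + 4)) = 123*(-113 + (0 - 4)*(3*2 + 4)) = 123*(-113 - 4*(6 + 4)) = 123*(-113 - 4*10) = 123*(-113 - 40) = 123*(-153) = -18819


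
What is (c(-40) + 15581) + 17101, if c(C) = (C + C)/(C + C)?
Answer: 32683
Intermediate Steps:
c(C) = 1 (c(C) = (2*C)/((2*C)) = (2*C)*(1/(2*C)) = 1)
(c(-40) + 15581) + 17101 = (1 + 15581) + 17101 = 15582 + 17101 = 32683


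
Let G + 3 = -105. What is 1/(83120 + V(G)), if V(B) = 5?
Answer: 1/83125 ≈ 1.2030e-5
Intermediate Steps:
G = -108 (G = -3 - 105 = -108)
1/(83120 + V(G)) = 1/(83120 + 5) = 1/83125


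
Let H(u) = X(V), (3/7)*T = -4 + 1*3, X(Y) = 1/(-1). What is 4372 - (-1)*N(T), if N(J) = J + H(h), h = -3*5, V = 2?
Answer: 13106/3 ≈ 4368.7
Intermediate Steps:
X(Y) = -1
h = -15
T = -7/3 (T = 7*(-4 + 1*3)/3 = 7*(-4 + 3)/3 = (7/3)*(-1) = -7/3 ≈ -2.3333)
H(u) = -1
N(J) = -1 + J (N(J) = J - 1 = -1 + J)
4372 - (-1)*N(T) = 4372 - (-1)*(-1 - 7/3) = 4372 - (-1)*(-10)/3 = 4372 - 1*10/3 = 4372 - 10/3 = 13106/3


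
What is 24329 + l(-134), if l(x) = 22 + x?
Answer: 24217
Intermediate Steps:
24329 + l(-134) = 24329 + (22 - 134) = 24329 - 112 = 24217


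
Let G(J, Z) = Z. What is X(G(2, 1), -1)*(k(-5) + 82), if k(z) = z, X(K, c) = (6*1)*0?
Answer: 0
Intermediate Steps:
X(K, c) = 0 (X(K, c) = 6*0 = 0)
X(G(2, 1), -1)*(k(-5) + 82) = 0*(-5 + 82) = 0*77 = 0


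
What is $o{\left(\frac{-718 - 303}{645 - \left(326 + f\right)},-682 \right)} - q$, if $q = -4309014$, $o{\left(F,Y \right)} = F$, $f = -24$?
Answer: $\frac{1477990781}{343} \approx 4.309 \cdot 10^{6}$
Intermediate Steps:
$o{\left(\frac{-718 - 303}{645 - \left(326 + f\right)},-682 \right)} - q = \frac{-718 - 303}{645 - 302} - -4309014 = - \frac{1021}{645 + \left(-326 + 24\right)} + 4309014 = - \frac{1021}{645 - 302} + 4309014 = - \frac{1021}{343} + 4309014 = \frac{1477990781}{343}$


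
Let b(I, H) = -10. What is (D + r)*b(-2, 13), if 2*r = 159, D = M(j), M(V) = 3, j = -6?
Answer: -825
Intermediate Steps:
D = 3
r = 159/2 (r = (½)*159 = 159/2 ≈ 79.500)
(D + r)*b(-2, 13) = (3 + 159/2)*(-10) = (165/2)*(-10) = -825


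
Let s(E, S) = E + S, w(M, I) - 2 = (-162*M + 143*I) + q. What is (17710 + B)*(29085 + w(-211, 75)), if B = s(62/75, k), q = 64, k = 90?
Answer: 32957340532/25 ≈ 1.3183e+9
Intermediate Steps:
w(M, I) = 66 - 162*M + 143*I (w(M, I) = 2 + ((-162*M + 143*I) + 64) = 2 + (64 - 162*M + 143*I) = 66 - 162*M + 143*I)
B = 6812/75 (B = 62/75 + 90 = 6812/75 ≈ 90.827)
(17710 + B)*(29085 + w(-211, 75)) = (17710 + 6812/75)*(29085 + (66 - 162*(-211) + 143*75)) = 1335062*(29085 + (66 + 34182 + 10725))/75 = 1335062*(29085 + 44973)/75 = (1335062/75)*74058 = 32957340532/25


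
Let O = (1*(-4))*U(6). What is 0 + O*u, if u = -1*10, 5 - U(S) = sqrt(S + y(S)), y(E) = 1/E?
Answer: 200 - 20*sqrt(222)/3 ≈ 100.67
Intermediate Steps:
y(E) = 1/E
U(S) = 5 - sqrt(S + 1/S)
u = -10
O = -20 + 2*sqrt(222)/3 (O = (1*(-4))*(5 - sqrt(6 + 1/6)) = -4*(5 - sqrt(6 + 1/6)) = -4*(5 - sqrt(37/6)) = -4*(5 - sqrt(222)/6) = -20 + 2*sqrt(222)/3 ≈ -10.067)
0 + O*u = 0 + (-20 + 2*sqrt(222)/3)*(-10) = 0 + (200 - 20*sqrt(222)/3) = 200 - 20*sqrt(222)/3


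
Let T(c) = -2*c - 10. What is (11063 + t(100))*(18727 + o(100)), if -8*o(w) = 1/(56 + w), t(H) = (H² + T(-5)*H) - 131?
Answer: 122301986735/312 ≈ 3.9199e+8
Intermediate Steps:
T(c) = -10 - 2*c
t(H) = -131 + H² (t(H) = (H² + (-10 - 2*(-5))*H) - 131 = (H² + (-10 + 10)*H) - 131 = (H² + 0*H) - 131 = (H² + 0) - 131 = H² - 131 = -131 + H²)
o(w) = -1/(8*(56 + w))
(11063 + t(100))*(18727 + o(100)) = (11063 + (-131 + 100²))*(18727 - 1/(448 + 8*100)) = (11063 + (-131 + 10000))*(18727 - 1/(448 + 800)) = (11063 + 9869)*(18727 - 1/1248) = 20932*(18727 - 1*1/1248) = 20932*(18727 - 1/1248) = 20932*(23371295/1248) = 122301986735/312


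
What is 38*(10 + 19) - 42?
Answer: 1060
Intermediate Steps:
38*(10 + 19) - 42 = 38*29 - 42 = 1102 - 42 = 1060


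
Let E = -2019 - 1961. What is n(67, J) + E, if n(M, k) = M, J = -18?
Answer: -3913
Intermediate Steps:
E = -3980
n(67, J) + E = 67 - 3980 = -3913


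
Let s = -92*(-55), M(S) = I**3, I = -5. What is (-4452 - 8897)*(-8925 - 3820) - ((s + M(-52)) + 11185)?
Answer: 170116885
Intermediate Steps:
M(S) = -125 (M(S) = (-5)**3 = -125)
s = 5060
(-4452 - 8897)*(-8925 - 3820) - ((s + M(-52)) + 11185) = (-4452 - 8897)*(-8925 - 3820) - ((5060 - 125) + 11185) = -13349*(-12745) - (4935 + 11185) = 170133005 - 1*16120 = 170133005 - 16120 = 170116885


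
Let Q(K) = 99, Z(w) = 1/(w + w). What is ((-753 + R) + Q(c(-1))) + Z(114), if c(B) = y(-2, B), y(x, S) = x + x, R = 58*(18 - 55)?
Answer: -638399/228 ≈ -2800.0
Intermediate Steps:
Z(w) = 1/(2*w)
R = -2146 (R = 58*(-37) = -2146)
y(x, S) = 2*x
c(B) = -4 (c(B) = 2*(-2) = -4)
((-753 + R) + Q(c(-1))) + Z(114) = ((-753 - 2146) + 99) + (½)/114 = (-2899 + 99) + (½)*(1/114) = -2800 + 1/228 = -638399/228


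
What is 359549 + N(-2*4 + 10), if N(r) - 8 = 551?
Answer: 360108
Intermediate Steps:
N(r) = 559 (N(r) = 8 + 551 = 559)
359549 + N(-2*4 + 10) = 359549 + 559 = 360108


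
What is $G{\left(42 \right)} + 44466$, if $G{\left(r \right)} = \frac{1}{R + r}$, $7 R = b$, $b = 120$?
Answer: $\frac{18408931}{414} \approx 44466.0$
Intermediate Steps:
$R = \frac{120}{7}$ ($R = \frac{1}{7} \cdot 120 = \frac{120}{7} \approx 17.143$)
$G{\left(r \right)} = \frac{1}{\frac{120}{7} + r}$
$G{\left(42 \right)} + 44466 = \frac{7}{120 + 7 \cdot 42} + 44466 = \frac{7}{120 + 294} + 44466 = \frac{7}{414} + 44466 = \frac{18408931}{414}$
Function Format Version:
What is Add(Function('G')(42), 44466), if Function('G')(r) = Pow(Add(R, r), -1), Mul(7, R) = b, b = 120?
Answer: Rational(18408931, 414) ≈ 44466.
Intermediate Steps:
R = Rational(120, 7) (R = Mul(Rational(1, 7), 120) = Rational(120, 7) ≈ 17.143)
Function('G')(r) = Pow(Add(Rational(120, 7), r), -1)
Add(Function('G')(42), 44466) = Add(Mul(7, Pow(Add(120, Mul(7, 42)), -1)), 44466) = Add(Mul(7, Pow(Add(120, 294), -1)), 44466) = Add(Mul(7, Pow(414, -1)), 44466) = Add(Mul(7, Rational(1, 414)), 44466) = Add(Rational(7, 414), 44466) = Rational(18408931, 414)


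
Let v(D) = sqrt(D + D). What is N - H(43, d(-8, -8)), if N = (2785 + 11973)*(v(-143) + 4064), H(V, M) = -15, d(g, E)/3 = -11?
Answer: 59976527 + 14758*I*sqrt(286) ≈ 5.9977e+7 + 2.4958e+5*I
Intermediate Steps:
d(g, E) = -33 (d(g, E) = 3*(-11) = -33)
v(D) = sqrt(2)*sqrt(D) (v(D) = sqrt(2*D) = sqrt(2)*sqrt(D))
N = 59976512 + 14758*I*sqrt(286) (N = (2785 + 11973)*(sqrt(2)*sqrt(-143) + 4064) = 14758*(sqrt(2)*(I*sqrt(143)) + 4064) = 14758*(I*sqrt(286) + 4064) = 14758*(4064 + I*sqrt(286)) = 59976512 + 14758*I*sqrt(286) ≈ 5.9977e+7 + 2.4958e+5*I)
N - H(43, d(-8, -8)) = (59976512 + 14758*I*sqrt(286)) - 1*(-15) = (59976512 + 14758*I*sqrt(286)) + 15 = 59976527 + 14758*I*sqrt(286)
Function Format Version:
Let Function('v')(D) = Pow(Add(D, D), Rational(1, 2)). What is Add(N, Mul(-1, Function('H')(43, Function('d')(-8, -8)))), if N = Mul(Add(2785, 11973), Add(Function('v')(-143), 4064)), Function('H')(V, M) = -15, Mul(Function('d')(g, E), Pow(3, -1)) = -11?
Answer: Add(59976527, Mul(14758, I, Pow(286, Rational(1, 2)))) ≈ Add(5.9977e+7, Mul(2.4958e+5, I))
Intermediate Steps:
Function('d')(g, E) = -33 (Function('d')(g, E) = Mul(3, -11) = -33)
Function('v')(D) = Mul(Pow(2, Rational(1, 2)), Pow(D, Rational(1, 2))) (Function('v')(D) = Pow(Mul(2, D), Rational(1, 2)) = Mul(Pow(2, Rational(1, 2)), Pow(D, Rational(1, 2))))
N = Add(59976512, Mul(14758, I, Pow(286, Rational(1, 2)))) (N = Mul(Add(2785, 11973), Add(Mul(Pow(2, Rational(1, 2)), Pow(-143, Rational(1, 2))), 4064)) = Mul(14758, Add(Mul(Pow(2, Rational(1, 2)), Mul(I, Pow(143, Rational(1, 2)))), 4064)) = Mul(14758, Add(Mul(I, Pow(286, Rational(1, 2))), 4064)) = Mul(14758, Add(4064, Mul(I, Pow(286, Rational(1, 2))))) = Add(59976512, Mul(14758, I, Pow(286, Rational(1, 2)))) ≈ Add(5.9977e+7, Mul(2.4958e+5, I)))
Add(N, Mul(-1, Function('H')(43, Function('d')(-8, -8)))) = Add(Add(59976512, Mul(14758, I, Pow(286, Rational(1, 2)))), Mul(-1, -15)) = Add(Add(59976512, Mul(14758, I, Pow(286, Rational(1, 2)))), 15) = Add(59976527, Mul(14758, I, Pow(286, Rational(1, 2))))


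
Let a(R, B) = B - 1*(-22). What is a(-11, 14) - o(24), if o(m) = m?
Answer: 12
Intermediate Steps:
a(R, B) = 22 + B (a(R, B) = B + 22 = 22 + B)
a(-11, 14) - o(24) = (22 + 14) - 1*24 = 36 - 24 = 12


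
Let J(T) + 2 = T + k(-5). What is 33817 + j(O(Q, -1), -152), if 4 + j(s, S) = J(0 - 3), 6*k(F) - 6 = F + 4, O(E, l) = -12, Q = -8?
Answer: 202853/6 ≈ 33809.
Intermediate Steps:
k(F) = 5/3 + F/6 (k(F) = 1 + (F + 4)/6 = 1 + (4 + F)/6 = 1 + (⅔ + F/6) = 5/3 + F/6)
J(T) = -7/6 + T (J(T) = -2 + (T + (5/3 + (⅙)*(-5))) = -2 + (T + (5/3 - ⅚)) = -2 + (T + ⅚) = -2 + (⅚ + T) = -7/6 + T)
j(s, S) = -49/6 (j(s, S) = -4 + (-7/6 + (0 - 3)) = -4 + (-7/6 - 3) = -4 - 25/6 = -49/6)
33817 + j(O(Q, -1), -152) = 33817 - 49/6 = 202853/6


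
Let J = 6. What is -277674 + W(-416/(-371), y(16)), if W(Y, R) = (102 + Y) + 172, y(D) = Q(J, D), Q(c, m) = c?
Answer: -102914984/371 ≈ -2.7740e+5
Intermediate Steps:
y(D) = 6
W(Y, R) = 274 + Y
-277674 + W(-416/(-371), y(16)) = -277674 + (274 - 416/(-371)) = -277674 + (274 - 416*(-1/371)) = -277674 + (274 + 416/371) = -277674 + 102070/371 = -102914984/371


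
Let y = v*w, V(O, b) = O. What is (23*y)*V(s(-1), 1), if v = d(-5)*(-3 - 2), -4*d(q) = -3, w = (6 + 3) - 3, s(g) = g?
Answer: 1035/2 ≈ 517.50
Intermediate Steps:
w = 6 (w = 9 - 3 = 6)
d(q) = 3/4 (d(q) = -1/4*(-3) = 3/4)
v = -15/4 (v = 3*(-3 - 2)/4 = (3/4)*(-5) = -15/4 ≈ -3.7500)
y = -45/2 (y = -15/4*6 = -45/2 ≈ -22.500)
(23*y)*V(s(-1), 1) = (23*(-45/2))*(-1) = -1035/2*(-1) = 1035/2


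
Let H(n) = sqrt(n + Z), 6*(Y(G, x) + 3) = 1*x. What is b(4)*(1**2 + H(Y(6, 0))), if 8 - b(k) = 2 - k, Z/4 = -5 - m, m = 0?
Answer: 10 + 10*I*sqrt(23) ≈ 10.0 + 47.958*I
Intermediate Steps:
Y(G, x) = -3 + x/6 (Y(G, x) = -3 + (1*x)/6 = -3 + x/6)
Z = -20 (Z = 4*(-5 - 1*0) = 4*(-5 + 0) = 4*(-5) = -20)
b(k) = 6 + k (b(k) = 8 - (2 - k) = 8 + (-2 + k) = 6 + k)
H(n) = sqrt(-20 + n) (H(n) = sqrt(n - 20) = sqrt(-20 + n))
b(4)*(1**2 + H(Y(6, 0))) = (6 + 4)*(1**2 + sqrt(-20 + (-3 + (1/6)*0))) = 10*(1 + sqrt(-20 + (-3 + 0))) = 10*(1 + sqrt(-20 - 3)) = 10*(1 + sqrt(-23)) = 10*(1 + I*sqrt(23)) = 10 + 10*I*sqrt(23)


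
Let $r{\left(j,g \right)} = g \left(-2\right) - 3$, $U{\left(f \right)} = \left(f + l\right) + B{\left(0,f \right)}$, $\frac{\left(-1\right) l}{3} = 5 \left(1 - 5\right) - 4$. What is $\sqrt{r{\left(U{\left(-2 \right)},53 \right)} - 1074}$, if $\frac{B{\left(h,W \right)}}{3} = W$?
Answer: $13 i \sqrt{7} \approx 34.395 i$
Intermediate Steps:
$B{\left(h,W \right)} = 3 W$
$l = 72$ ($l = - 3 \left(5 \left(1 - 5\right) - 4\right) = - 3 \left(5 \left(-4\right) - 4\right) = - 3 \left(-20 - 4\right) = \left(-3\right) \left(-24\right) = 72$)
$U{\left(f \right)} = 72 + 4 f$ ($U{\left(f \right)} = \left(f + 72\right) + 3 f = \left(72 + f\right) + 3 f = 72 + 4 f$)
$r{\left(j,g \right)} = -3 - 2 g$ ($r{\left(j,g \right)} = - 2 g - 3 = -3 - 2 g$)
$\sqrt{r{\left(U{\left(-2 \right)},53 \right)} - 1074} = \sqrt{\left(-3 - 106\right) - 1074} = \sqrt{-109 - 1074} = \sqrt{-1183} = 13 i \sqrt{7}$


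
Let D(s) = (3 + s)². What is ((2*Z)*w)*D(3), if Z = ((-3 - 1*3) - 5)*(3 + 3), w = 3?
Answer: -14256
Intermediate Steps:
Z = -66 (Z = ((-3 - 3) - 5)*6 = (-6 - 5)*6 = -11*6 = -66)
((2*Z)*w)*D(3) = ((2*(-66))*3)*(3 + 3)² = -132*3*6² = -396*36 = -14256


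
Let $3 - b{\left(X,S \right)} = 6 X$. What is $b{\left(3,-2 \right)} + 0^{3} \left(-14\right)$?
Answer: $-15$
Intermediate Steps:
$b{\left(X,S \right)} = 3 - 6 X$
$b{\left(3,-2 \right)} + 0^{3} \left(-14\right) = \left(3 - 18\right) + 0^{3} \left(-14\right) = \left(3 - 18\right) + 0 \left(-14\right) = -15 + 0 = -15$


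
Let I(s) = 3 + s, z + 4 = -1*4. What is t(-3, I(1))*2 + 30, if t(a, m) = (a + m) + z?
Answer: 16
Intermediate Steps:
z = -8 (z = -4 - 1*4 = -4 - 4 = -8)
t(a, m) = -8 + a + m (t(a, m) = (a + m) - 8 = -8 + a + m)
t(-3, I(1))*2 + 30 = (-8 - 3 + (3 + 1))*2 + 30 = (-8 - 3 + 4)*2 + 30 = -7*2 + 30 = -14 + 30 = 16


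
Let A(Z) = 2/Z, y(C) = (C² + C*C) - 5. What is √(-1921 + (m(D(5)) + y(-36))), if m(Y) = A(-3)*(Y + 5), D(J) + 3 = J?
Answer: 8*√93/3 ≈ 25.716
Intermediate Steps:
y(C) = -5 + 2*C² (y(C) = (C² + C²) - 5 = 2*C² - 5 = -5 + 2*C²)
D(J) = -3 + J
m(Y) = -10/3 - 2*Y/3 (m(Y) = (2/(-3))*(Y + 5) = (2*(-⅓))*(5 + Y) = -2*(5 + Y)/3 = -10/3 - 2*Y/3)
√(-1921 + (m(D(5)) + y(-36))) = √(-1921 + ((-10/3 - 2*(-3 + 5)/3) + (-5 + 2*(-36)²))) = √(-1921 + ((-10/3 - ⅔*2) + (-5 + 2*1296))) = √(-1921 + ((-10/3 - 4/3) + (-5 + 2592))) = √(-1921 + (-14/3 + 2587)) = √(-1921 + 7747/3) = √(1984/3) = 8*√93/3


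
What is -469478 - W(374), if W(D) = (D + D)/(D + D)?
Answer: -469479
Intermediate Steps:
W(D) = 1 (W(D) = (2*D)/((2*D)) = (2*D)*(1/(2*D)) = 1)
-469478 - W(374) = -469478 - 1*1 = -469478 - 1 = -469479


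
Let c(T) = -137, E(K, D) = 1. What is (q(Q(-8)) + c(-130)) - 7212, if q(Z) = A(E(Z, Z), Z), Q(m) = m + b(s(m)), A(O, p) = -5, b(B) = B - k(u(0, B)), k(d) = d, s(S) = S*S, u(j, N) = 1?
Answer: -7354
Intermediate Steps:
s(S) = S²
b(B) = -1 + B (b(B) = B - 1*1 = B - 1 = -1 + B)
Q(m) = -1 + m + m² (Q(m) = m + (-1 + m²) = -1 + m + m²)
q(Z) = -5
(q(Q(-8)) + c(-130)) - 7212 = (-5 - 137) - 7212 = -142 - 7212 = -7354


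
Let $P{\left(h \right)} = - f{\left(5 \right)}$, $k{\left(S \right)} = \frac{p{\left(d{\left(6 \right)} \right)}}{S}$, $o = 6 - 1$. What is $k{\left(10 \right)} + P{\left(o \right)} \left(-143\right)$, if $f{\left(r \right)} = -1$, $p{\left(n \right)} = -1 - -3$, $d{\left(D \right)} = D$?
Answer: $- \frac{714}{5} \approx -142.8$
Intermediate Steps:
$p{\left(n \right)} = 2$ ($p{\left(n \right)} = -1 + 3 = 2$)
$o = 5$
$k{\left(S \right)} = \frac{2}{S}$
$P{\left(h \right)} = 1$ ($P{\left(h \right)} = \left(-1\right) \left(-1\right) = 1$)
$k{\left(10 \right)} + P{\left(o \right)} \left(-143\right) = \frac{2}{10} + 1 \left(-143\right) = 2 \cdot \frac{1}{10} - 143 = \frac{1}{5} - 143 = - \frac{714}{5}$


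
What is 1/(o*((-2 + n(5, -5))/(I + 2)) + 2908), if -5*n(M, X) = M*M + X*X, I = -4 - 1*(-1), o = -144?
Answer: 1/1180 ≈ 0.00084746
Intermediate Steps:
I = -3 (I = -4 + 1 = -3)
n(M, X) = -M²/5 - X²/5 (n(M, X) = -(M*M + X*X)/5 = -(M² + X²)/5 = -M²/5 - X²/5)
1/(o*((-2 + n(5, -5))/(I + 2)) + 2908) = 1/(-144*(-2 + (-⅕*5² - ⅕*(-5)²))/(-3 + 2) + 2908) = 1/(-144*(-2 + (-⅕*25 - ⅕*25))/(-1) + 2908) = 1/(-144*(-2 + (-5 - 5))*(-1) + 2908) = 1/(-144*(-2 - 10)*(-1) + 2908) = 1/(-(-1728)*(-1) + 2908) = 1/(-144*12 + 2908) = 1/(-1728 + 2908) = 1/1180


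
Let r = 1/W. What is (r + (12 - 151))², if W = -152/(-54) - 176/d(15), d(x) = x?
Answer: 28053235081/1449616 ≈ 19352.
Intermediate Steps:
W = -1204/135 (W = -152/(-54) - 176/15 = -152*(-1/54) - 176*1/15 = 76/27 - 176/15 = -1204/135 ≈ -8.9185)
r = -135/1204 (r = 1/(-1204/135) = -135/1204 ≈ -0.11213)
(r + (12 - 151))² = (-135/1204 + (12 - 151))² = (-135/1204 - 139)² = (-167491/1204)² = 28053235081/1449616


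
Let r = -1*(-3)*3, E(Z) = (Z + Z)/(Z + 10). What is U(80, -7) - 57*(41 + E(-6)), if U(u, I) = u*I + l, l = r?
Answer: -2717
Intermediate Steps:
E(Z) = 2*Z/(10 + Z) (E(Z) = (2*Z)/(10 + Z) = 2*Z/(10 + Z))
r = 9 (r = 3*3 = 9)
l = 9
U(u, I) = 9 + I*u (U(u, I) = u*I + 9 = I*u + 9 = 9 + I*u)
U(80, -7) - 57*(41 + E(-6)) = (9 - 7*80) - 57*(41 + 2*(-6)/(10 - 6)) = (9 - 560) - 57*(41 + 2*(-6)/4) = -551 - 57*(41 + 2*(-6)*(¼)) = -551 - 57*(41 - 3) = -551 - 57*38 = -551 - 2166 = -2717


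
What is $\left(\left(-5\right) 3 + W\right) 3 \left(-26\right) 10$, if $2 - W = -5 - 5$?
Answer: $2340$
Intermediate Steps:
$W = 12$ ($W = 2 - \left(-5 - 5\right) = 2 - -10 = 2 + 10 = 12$)
$\left(\left(-5\right) 3 + W\right) 3 \left(-26\right) 10 = \left(\left(-5\right) 3 + 12\right) 3 \left(-26\right) 10 = \left(-15 + 12\right) 3 \left(-26\right) 10 = \left(-3\right) 3 \left(-26\right) 10 = \left(-9\right) \left(-26\right) 10 = 234 \cdot 10 = 2340$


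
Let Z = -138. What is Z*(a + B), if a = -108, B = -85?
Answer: 26634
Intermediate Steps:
Z*(a + B) = -138*(-108 - 85) = -138*(-193) = 26634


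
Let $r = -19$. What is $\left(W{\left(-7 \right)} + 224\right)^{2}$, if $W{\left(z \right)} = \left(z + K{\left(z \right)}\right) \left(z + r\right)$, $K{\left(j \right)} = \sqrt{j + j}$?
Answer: $155372 - 21112 i \sqrt{14} \approx 1.5537 \cdot 10^{5} - 78994.0 i$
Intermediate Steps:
$K{\left(j \right)} = \sqrt{2} \sqrt{j}$ ($K{\left(j \right)} = \sqrt{2 j} = \sqrt{2} \sqrt{j}$)
$W{\left(z \right)} = \left(-19 + z\right) \left(z + \sqrt{2} \sqrt{z}\right)$ ($W{\left(z \right)} = \left(z + \sqrt{2} \sqrt{z}\right) \left(z - 19\right) = \left(z + \sqrt{2} \sqrt{z}\right) \left(-19 + z\right) = \left(-19 + z\right) \left(z + \sqrt{2} \sqrt{z}\right)$)
$\left(W{\left(-7 \right)} + 224\right)^{2} = \left(\left(\left(-7\right)^{2} - -133 + \sqrt{2} \left(-7\right)^{\frac{3}{2}} - 19 \sqrt{2} \sqrt{-7}\right) + 224\right)^{2} = \left(\left(49 + 133 + \sqrt{2} \left(- 7 i \sqrt{7}\right) - 19 \sqrt{2} i \sqrt{7}\right) + 224\right)^{2} = \left(\left(49 + 133 - 7 i \sqrt{14} - 19 i \sqrt{14}\right) + 224\right)^{2} = \left(\left(182 - 26 i \sqrt{14}\right) + 224\right)^{2} = \left(406 - 26 i \sqrt{14}\right)^{2}$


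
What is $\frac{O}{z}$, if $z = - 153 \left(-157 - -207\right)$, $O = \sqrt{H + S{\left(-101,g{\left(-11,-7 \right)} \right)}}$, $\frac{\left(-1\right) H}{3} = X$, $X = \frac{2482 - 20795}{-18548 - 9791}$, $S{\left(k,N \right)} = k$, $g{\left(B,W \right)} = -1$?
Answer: $- \frac{i \sqrt{82669907342}}{216793350} \approx - 0.0013263 i$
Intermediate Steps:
$X = \frac{18313}{28339}$ ($X = - \frac{18313}{-28339} = \left(-18313\right) \left(- \frac{1}{28339}\right) = \frac{18313}{28339} \approx 0.64621$)
$H = - \frac{54939}{28339}$ ($H = \left(-3\right) \frac{18313}{28339} = - \frac{54939}{28339} \approx -1.9386$)
$O = \frac{i \sqrt{82669907342}}{28339}$ ($O = \sqrt{- \frac{54939}{28339} - 101} = \sqrt{- \frac{2917178}{28339}} = \frac{i \sqrt{82669907342}}{28339} \approx 10.146 i$)
$z = -7650$ ($z = - 153 \left(-157 + 207\right) = \left(-153\right) 50 = -7650$)
$\frac{O}{z} = \frac{\frac{1}{28339} i \sqrt{82669907342}}{-7650} = \frac{i \sqrt{82669907342}}{28339} \left(- \frac{1}{7650}\right) = - \frac{i \sqrt{82669907342}}{216793350}$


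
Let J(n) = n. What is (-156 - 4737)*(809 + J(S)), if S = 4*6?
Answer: -4075869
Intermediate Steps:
S = 24
(-156 - 4737)*(809 + J(S)) = (-156 - 4737)*(809 + 24) = -4893*833 = -4075869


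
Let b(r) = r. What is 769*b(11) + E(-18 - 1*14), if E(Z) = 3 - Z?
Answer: 8494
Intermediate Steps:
769*b(11) + E(-18 - 1*14) = 769*11 + (3 - (-18 - 1*14)) = 8459 + (3 - (-18 - 14)) = 8459 + (3 - 1*(-32)) = 8459 + (3 + 32) = 8459 + 35 = 8494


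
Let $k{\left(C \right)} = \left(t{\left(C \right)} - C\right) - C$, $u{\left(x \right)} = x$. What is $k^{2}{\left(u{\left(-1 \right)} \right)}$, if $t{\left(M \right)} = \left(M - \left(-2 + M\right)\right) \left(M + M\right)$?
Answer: $4$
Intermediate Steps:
$t{\left(M \right)} = 4 M$ ($t{\left(M \right)} = 2 \cdot 2 M = 4 M$)
$k{\left(C \right)} = 2 C$ ($k{\left(C \right)} = \left(4 C - C\right) - C = 3 C - C = 2 C$)
$k^{2}{\left(u{\left(-1 \right)} \right)} = \left(2 \left(-1\right)\right)^{2} = \left(-2\right)^{2} = 4$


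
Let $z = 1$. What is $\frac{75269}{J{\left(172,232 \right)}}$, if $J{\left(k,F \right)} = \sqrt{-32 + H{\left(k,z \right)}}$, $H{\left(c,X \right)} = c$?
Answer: $\frac{75269 \sqrt{35}}{70} \approx 6361.4$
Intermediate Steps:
$J{\left(k,F \right)} = \sqrt{-32 + k}$
$\frac{75269}{J{\left(172,232 \right)}} = \frac{75269}{\sqrt{-32 + 172}} = \frac{75269}{\sqrt{140}} = \frac{75269}{2 \sqrt{35}} = 75269 \frac{\sqrt{35}}{70} = \frac{75269 \sqrt{35}}{70}$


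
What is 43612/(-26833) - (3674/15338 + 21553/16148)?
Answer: -10632063192233/3322972208996 ≈ -3.1996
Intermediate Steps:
43612/(-26833) - (3674/15338 + 21553/16148) = 43612*(-1/26833) - (3674*(1/15338) + 21553*(1/16148)) = -43612/26833 - (1837/7669 + 21553/16148) = -43612/26833 - 1*194953833/123839012 = -43612/26833 - 194953833/123839012 = -10632063192233/3322972208996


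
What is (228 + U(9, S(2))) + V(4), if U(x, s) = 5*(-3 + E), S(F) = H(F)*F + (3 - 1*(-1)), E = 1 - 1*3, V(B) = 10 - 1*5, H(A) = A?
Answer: 208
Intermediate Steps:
V(B) = 5 (V(B) = 10 - 5 = 5)
E = -2 (E = 1 - 3 = -2)
S(F) = 4 + F**2 (S(F) = F*F + (3 - 1*(-1)) = F**2 + (3 + 1) = F**2 + 4 = 4 + F**2)
U(x, s) = -25 (U(x, s) = 5*(-3 - 2) = 5*(-5) = -25)
(228 + U(9, S(2))) + V(4) = (228 - 25) + 5 = 203 + 5 = 208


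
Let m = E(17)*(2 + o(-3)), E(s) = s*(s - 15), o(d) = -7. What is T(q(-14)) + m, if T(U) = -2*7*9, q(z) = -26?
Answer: -296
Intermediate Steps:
T(U) = -126 (T(U) = -14*9 = -126)
E(s) = s*(-15 + s)
m = -170 (m = (17*(-15 + 17))*(2 - 7) = (17*2)*(-5) = 34*(-5) = -170)
T(q(-14)) + m = -126 - 170 = -296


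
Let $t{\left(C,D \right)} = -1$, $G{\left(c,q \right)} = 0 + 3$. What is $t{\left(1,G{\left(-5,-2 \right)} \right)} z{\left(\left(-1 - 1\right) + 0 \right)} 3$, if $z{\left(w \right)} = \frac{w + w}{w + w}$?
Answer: $-3$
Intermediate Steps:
$G{\left(c,q \right)} = 3$
$z{\left(w \right)} = 1$ ($z{\left(w \right)} = \frac{2 w}{2 w} = 2 w \frac{1}{2 w} = 1$)
$t{\left(1,G{\left(-5,-2 \right)} \right)} z{\left(\left(-1 - 1\right) + 0 \right)} 3 = \left(-1\right) 1 \cdot 3 = \left(-1\right) 3 = -3$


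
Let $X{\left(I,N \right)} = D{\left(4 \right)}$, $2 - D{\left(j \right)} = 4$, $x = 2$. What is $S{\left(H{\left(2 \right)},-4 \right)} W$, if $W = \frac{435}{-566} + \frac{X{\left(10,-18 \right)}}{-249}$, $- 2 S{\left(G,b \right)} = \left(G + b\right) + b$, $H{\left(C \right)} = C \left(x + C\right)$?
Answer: $0$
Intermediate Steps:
$D{\left(j \right)} = -2$ ($D{\left(j \right)} = 2 - 4 = -2$)
$H{\left(C \right)} = C \left(2 + C\right)$
$X{\left(I,N \right)} = -2$
$S{\left(G,b \right)} = - b - \frac{G}{2}$ ($S{\left(G,b \right)} = - \frac{\left(G + b\right) + b}{2} = - \frac{G + 2 b}{2} = - b - \frac{G}{2}$)
$W = - \frac{107183}{140934}$ ($W = \frac{435}{-566} - \frac{2}{-249} = 435 \left(- \frac{1}{566}\right) - - \frac{2}{249} = - \frac{435}{566} + \frac{2}{249} = - \frac{107183}{140934} \approx -0.76052$)
$S{\left(H{\left(2 \right)},-4 \right)} W = \left(\left(-1\right) \left(-4\right) - \frac{2 \left(2 + 2\right)}{2}\right) \left(- \frac{107183}{140934}\right) = \left(4 - \frac{2 \cdot 4}{2}\right) \left(- \frac{107183}{140934}\right) = \left(4 - 4\right) \left(- \frac{107183}{140934}\right) = 0 \left(- \frac{107183}{140934}\right) = 0$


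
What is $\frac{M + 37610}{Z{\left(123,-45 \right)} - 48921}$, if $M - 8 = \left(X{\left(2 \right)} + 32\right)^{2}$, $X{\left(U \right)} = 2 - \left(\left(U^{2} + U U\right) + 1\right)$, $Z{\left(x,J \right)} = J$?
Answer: $- \frac{38243}{48966} \approx -0.78101$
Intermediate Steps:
$X{\left(U \right)} = 1 - 2 U^{2}$ ($X{\left(U \right)} = 2 - \left(\left(U^{2} + U^{2}\right) + 1\right) = 2 - \left(2 U^{2} + 1\right) = 2 - \left(1 + 2 U^{2}\right) = 1 - 2 U^{2}$)
$M = 633$ ($M = 8 + \left(\left(1 - 2 \cdot 2^{2}\right) + 32\right)^{2} = 8 + \left(\left(1 - 8\right) + 32\right)^{2} = 8 + \left(-7 + 32\right)^{2} = 8 + 25^{2} = 8 + 625 = 633$)
$\frac{M + 37610}{Z{\left(123,-45 \right)} - 48921} = \frac{633 + 37610}{-45 - 48921} = \frac{38243}{-48966} = 38243 \left(- \frac{1}{48966}\right) = - \frac{38243}{48966}$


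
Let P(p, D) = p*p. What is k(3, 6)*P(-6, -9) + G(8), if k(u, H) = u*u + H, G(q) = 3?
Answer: 543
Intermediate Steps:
k(u, H) = H + u**2 (k(u, H) = u**2 + H = H + u**2)
P(p, D) = p**2
k(3, 6)*P(-6, -9) + G(8) = (6 + 3**2)*(-6)**2 + 3 = (6 + 9)*36 + 3 = 15*36 + 3 = 540 + 3 = 543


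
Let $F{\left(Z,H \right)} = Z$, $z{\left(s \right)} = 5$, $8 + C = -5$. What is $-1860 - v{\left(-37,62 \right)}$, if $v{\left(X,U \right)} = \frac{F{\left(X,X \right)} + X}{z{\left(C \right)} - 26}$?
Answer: $- \frac{39134}{21} \approx -1863.5$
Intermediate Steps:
$C = -13$ ($C = -8 - 5 = -13$)
$v{\left(X,U \right)} = - \frac{2 X}{21}$ ($v{\left(X,U \right)} = \frac{X + X}{5 - 26} = \frac{2 X}{-21} = 2 X \left(- \frac{1}{21}\right) = - \frac{2 X}{21}$)
$-1860 - v{\left(-37,62 \right)} = -1860 - \left(- \frac{2}{21}\right) \left(-37\right) = -1860 - \frac{74}{21} = - \frac{39134}{21}$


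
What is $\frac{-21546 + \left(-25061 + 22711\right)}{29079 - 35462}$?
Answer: $\frac{23896}{6383} \approx 3.7437$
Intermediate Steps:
$\frac{-21546 + \left(-25061 + 22711\right)}{29079 - 35462} = \frac{-21546 - 2350}{-6383} = \left(-23896\right) \left(- \frac{1}{6383}\right) = \frac{23896}{6383}$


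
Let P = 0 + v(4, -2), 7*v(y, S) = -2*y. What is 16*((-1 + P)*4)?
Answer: -960/7 ≈ -137.14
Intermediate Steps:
v(y, S) = -2*y/7 (v(y, S) = (-2*y)/7 = -2*y/7)
P = -8/7 (P = 0 - 2/7*4 = 0 - 8/7 = -8/7 ≈ -1.1429)
16*((-1 + P)*4) = 16*((-1 - 8/7)*4) = 16*(-15/7*4) = 16*(-60/7) = -960/7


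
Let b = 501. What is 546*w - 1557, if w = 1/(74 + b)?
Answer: -894729/575 ≈ -1556.1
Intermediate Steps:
w = 1/575 (w = 1/(74 + 501) = 1/575 ≈ 0.0017391)
546*w - 1557 = 546*(1/575) - 1557 = 546/575 - 1557 = -894729/575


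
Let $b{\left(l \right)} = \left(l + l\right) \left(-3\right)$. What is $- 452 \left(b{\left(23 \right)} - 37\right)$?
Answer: $79100$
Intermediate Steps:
$b{\left(l \right)} = - 6 l$ ($b{\left(l \right)} = 2 l \left(-3\right) = - 6 l$)
$- 452 \left(b{\left(23 \right)} - 37\right) = - 452 \left(\left(-6\right) 23 - 37\right) = - 452 \left(-138 - 37\right) = \left(-452\right) \left(-175\right) = 79100$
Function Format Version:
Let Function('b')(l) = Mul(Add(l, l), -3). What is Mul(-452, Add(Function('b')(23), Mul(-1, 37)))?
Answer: 79100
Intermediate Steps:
Function('b')(l) = Mul(-6, l) (Function('b')(l) = Mul(Mul(2, l), -3) = Mul(-6, l))
Mul(-452, Add(Function('b')(23), Mul(-1, 37))) = Mul(-452, Add(Mul(-6, 23), Mul(-1, 37))) = Mul(-452, Add(-138, -37)) = Mul(-452, -175) = 79100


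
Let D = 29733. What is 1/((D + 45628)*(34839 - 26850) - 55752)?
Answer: 1/602003277 ≈ 1.6611e-9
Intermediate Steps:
1/((D + 45628)*(34839 - 26850) - 55752) = 1/((29733 + 45628)*(34839 - 26850) - 55752) = 1/(75361*7989 - 55752) = 1/(602059029 - 55752) = 1/602003277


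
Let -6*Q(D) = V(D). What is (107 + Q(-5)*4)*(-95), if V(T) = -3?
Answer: -10355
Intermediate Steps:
Q(D) = ½ (Q(D) = -⅙*(-3) = ½)
(107 + Q(-5)*4)*(-95) = (107 + (½)*4)*(-95) = (107 + 2)*(-95) = 109*(-95) = -10355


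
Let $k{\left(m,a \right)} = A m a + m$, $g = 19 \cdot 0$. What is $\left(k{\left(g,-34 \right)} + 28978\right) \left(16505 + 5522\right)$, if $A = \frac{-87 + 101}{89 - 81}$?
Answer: $638298406$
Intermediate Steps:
$g = 0$
$A = \frac{7}{4}$ ($A = \frac{14}{8} = 14 \cdot \frac{1}{8} = \frac{7}{4} \approx 1.75$)
$k{\left(m,a \right)} = m + \frac{7 a m}{4}$ ($k{\left(m,a \right)} = \frac{7 m}{4} a + m = \frac{7 a m}{4} + m = m + \frac{7 a m}{4}$)
$\left(k{\left(g,-34 \right)} + 28978\right) \left(16505 + 5522\right) = \left(\frac{1}{4} \cdot 0 \left(4 + 7 \left(-34\right)\right) + 28978\right) \left(16505 + 5522\right) = \left(\frac{1}{4} \cdot 0 \left(4 - 238\right) + 28978\right) 22027 = \left(\frac{1}{4} \cdot 0 \left(-234\right) + 28978\right) 22027 = \left(0 + 28978\right) 22027 = 28978 \cdot 22027 = 638298406$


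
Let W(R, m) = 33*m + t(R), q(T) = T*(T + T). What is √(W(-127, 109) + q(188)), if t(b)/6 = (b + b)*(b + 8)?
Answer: √255641 ≈ 505.61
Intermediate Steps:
q(T) = 2*T² (q(T) = T*(2*T) = 2*T²)
t(b) = 12*b*(8 + b) (t(b) = 6*((b + b)*(b + 8)) = 6*((2*b)*(8 + b)) = 6*(2*b*(8 + b)) = 12*b*(8 + b))
W(R, m) = 33*m + 12*R*(8 + R)
√(W(-127, 109) + q(188)) = √((33*109 + 12*(-127)*(8 - 127)) + 2*188²) = √((3597 + 12*(-127)*(-119)) + 2*35344) = √((3597 + 181356) + 70688) = √(184953 + 70688) = √255641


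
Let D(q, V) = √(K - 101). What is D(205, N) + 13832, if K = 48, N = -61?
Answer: 13832 + I*√53 ≈ 13832.0 + 7.2801*I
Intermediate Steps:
D(q, V) = I*√53 (D(q, V) = √(48 - 101) = √(-53) = I*√53)
D(205, N) + 13832 = I*√53 + 13832 = 13832 + I*√53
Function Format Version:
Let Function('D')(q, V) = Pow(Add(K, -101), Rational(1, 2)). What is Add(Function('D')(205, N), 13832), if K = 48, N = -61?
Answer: Add(13832, Mul(I, Pow(53, Rational(1, 2)))) ≈ Add(13832., Mul(7.2801, I))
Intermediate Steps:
Function('D')(q, V) = Mul(I, Pow(53, Rational(1, 2))) (Function('D')(q, V) = Pow(Add(48, -101), Rational(1, 2)) = Pow(-53, Rational(1, 2)) = Mul(I, Pow(53, Rational(1, 2))))
Add(Function('D')(205, N), 13832) = Add(Mul(I, Pow(53, Rational(1, 2))), 13832) = Add(13832, Mul(I, Pow(53, Rational(1, 2))))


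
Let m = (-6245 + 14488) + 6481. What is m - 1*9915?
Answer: 4809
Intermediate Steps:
m = 14724 (m = 8243 + 6481 = 14724)
m - 1*9915 = 14724 - 1*9915 = 14724 - 9915 = 4809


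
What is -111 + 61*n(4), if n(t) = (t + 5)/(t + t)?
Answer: -339/8 ≈ -42.375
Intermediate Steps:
n(t) = (5 + t)/(2*t) (n(t) = (5 + t)/((2*t)) = (5 + t)*(1/(2*t)) = (5 + t)/(2*t))
-111 + 61*n(4) = -111 + 61*((1/2)*(5 + 4)/4) = -111 + 61*((1/2)*(1/4)*9) = -111 + 61*(9/8) = -111 + 549/8 = -339/8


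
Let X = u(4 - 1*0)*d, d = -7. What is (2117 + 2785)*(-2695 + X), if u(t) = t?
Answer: -13348146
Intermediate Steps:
X = -28 (X = (4 - 1*0)*(-7) = (4 + 0)*(-7) = 4*(-7) = -28)
(2117 + 2785)*(-2695 + X) = (2117 + 2785)*(-2695 - 28) = 4902*(-2723) = -13348146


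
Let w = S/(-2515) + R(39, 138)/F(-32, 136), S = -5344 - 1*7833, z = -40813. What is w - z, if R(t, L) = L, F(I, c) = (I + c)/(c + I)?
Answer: 103004942/2515 ≈ 40956.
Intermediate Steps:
F(I, c) = 1 (F(I, c) = (I + c)/(I + c) = 1)
S = -13177 (S = -5344 - 7833 = -13177)
w = 360247/2515 (w = -13177/(-2515) + 138/1 = -13177*(-1/2515) + 138*1 = 13177/2515 + 138 = 360247/2515 ≈ 143.24)
w - z = 360247/2515 - 1*(-40813) = 360247/2515 + 40813 = 103004942/2515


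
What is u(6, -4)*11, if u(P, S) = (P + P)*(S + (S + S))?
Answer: -1584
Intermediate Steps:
u(P, S) = 6*P*S (u(P, S) = (2*P)*(S + 2*S) = (2*P)*(3*S) = 6*P*S)
u(6, -4)*11 = (6*6*(-4))*11 = -144*11 = -1584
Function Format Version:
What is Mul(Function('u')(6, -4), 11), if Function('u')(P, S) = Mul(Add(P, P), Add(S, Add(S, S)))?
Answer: -1584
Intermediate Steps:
Function('u')(P, S) = Mul(6, P, S) (Function('u')(P, S) = Mul(Mul(2, P), Add(S, Mul(2, S))) = Mul(Mul(2, P), Mul(3, S)) = Mul(6, P, S))
Mul(Function('u')(6, -4), 11) = Mul(Mul(6, 6, -4), 11) = Mul(-144, 11) = -1584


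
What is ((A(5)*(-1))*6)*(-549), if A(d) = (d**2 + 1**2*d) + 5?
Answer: 115290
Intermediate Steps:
A(d) = 5 + d + d**2 (A(d) = (d**2 + 1*d) + 5 = (d**2 + d) + 5 = (d + d**2) + 5 = 5 + d + d**2)
((A(5)*(-1))*6)*(-549) = (((5 + 5 + 5**2)*(-1))*6)*(-549) = (((5 + 5 + 25)*(-1))*6)*(-549) = ((35*(-1))*6)*(-549) = -35*6*(-549) = -210*(-549) = 115290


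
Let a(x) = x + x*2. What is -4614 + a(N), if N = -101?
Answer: -4917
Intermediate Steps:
a(x) = 3*x (a(x) = x + 2*x = 3*x)
-4614 + a(N) = -4614 + 3*(-101) = -4614 - 303 = -4917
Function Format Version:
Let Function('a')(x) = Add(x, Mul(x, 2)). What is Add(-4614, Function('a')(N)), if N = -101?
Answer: -4917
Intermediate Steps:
Function('a')(x) = Mul(3, x) (Function('a')(x) = Add(x, Mul(2, x)) = Mul(3, x))
Add(-4614, Function('a')(N)) = Add(-4614, Mul(3, -101)) = Add(-4614, -303) = -4917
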